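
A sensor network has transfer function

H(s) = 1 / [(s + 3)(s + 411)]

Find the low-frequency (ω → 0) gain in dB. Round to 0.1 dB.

-61.8 dB

H(0) = 1 / (3·411) ≈ 0.00081103
20 log₁₀(0.00081103) ≈ -61.82 dB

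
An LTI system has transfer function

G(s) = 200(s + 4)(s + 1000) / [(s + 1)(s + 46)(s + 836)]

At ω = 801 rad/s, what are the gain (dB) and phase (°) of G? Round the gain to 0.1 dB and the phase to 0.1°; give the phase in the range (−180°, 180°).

At s = jω = j801:
zero (s+4): 4 + j801 → |·| = √(4²+801²) = √641617 ≈ 801.01, ∠ = arctan(801/4) ≈ 89.71°
zero (s+1000): 1000 + j801 → |·| = √(1000²+801²) = √1641601 ≈ 1281.2, ∠ = arctan(801/1000) ≈ 38.69°
pole (s+1): 1 + j801 → |·| = √(1²+801²) = √641602 ≈ 801, ∠ = arctan(801/1) ≈ 89.93°
pole (s+46): 46 + j801 → |·| = √(46²+801²) = √643717 ≈ 802.32, ∠ = arctan(801/46) ≈ 86.71°
pole (s+836): 836 + j801 → |·| = √(836²+801²) = √1340497 ≈ 1157.8, ∠ = arctan(801/836) ≈ 43.78°
|G| = 200 · 1.0263e+06 / 7.4407e+08 ≈ 0.27586
Gain = 20 log₁₀(0.27586) ≈ -11.19 dB
∠G = 128.40° − 220.42° = -92.02°

-11.2 dB, -92.0°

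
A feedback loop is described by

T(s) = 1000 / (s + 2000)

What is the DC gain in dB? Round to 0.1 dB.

T(0) = 1000 / (2000) = 0.5
20 log₁₀(0.5) ≈ -6.02 dB

-6.0 dB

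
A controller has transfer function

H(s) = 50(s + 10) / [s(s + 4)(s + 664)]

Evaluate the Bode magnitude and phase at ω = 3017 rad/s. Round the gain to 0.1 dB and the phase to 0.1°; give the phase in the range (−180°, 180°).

At s = jω = j3017:
zero (s+10): 10 + j3017 → |·| = √(10²+3017²) = √9102389 ≈ 3017, ∠ = arctan(3017/10) ≈ 89.81°
pole (s+4): 4 + j3017 → |·| = √(4²+3017²) = √9102305 ≈ 3017, ∠ = arctan(3017/4) ≈ 89.92°
pole (s+664): 664 + j3017 → |·| = √(664²+3017²) = √9543185 ≈ 3089.2, ∠ = arctan(3017/664) ≈ 77.59°
pole at origin: |s| = 3017, ∠ = 90.00° (in denominator)
|H| = 50 · 3017 / 2.8119e+10 ≈ 5.3647e-06
Gain = 20 log₁₀(5.3647e-06) ≈ -105.41 dB
∠H = 89.81° − 257.51° = -167.70°

-105.4 dB, -167.7°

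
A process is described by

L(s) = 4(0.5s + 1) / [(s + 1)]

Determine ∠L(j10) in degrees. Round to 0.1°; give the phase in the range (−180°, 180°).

At ω = 10 rad/s:
zero (1 + j10·0.5) = 1 + j5 → |·| ≈ 5.099, ∠ ≈ 78.69°
pole (1 + j10·1) = 1 + j10 → |·| ≈ 10.05, ∠ ≈ 84.29°
∠L = (78.69°) − (84.29°) = -5.60°

-5.6°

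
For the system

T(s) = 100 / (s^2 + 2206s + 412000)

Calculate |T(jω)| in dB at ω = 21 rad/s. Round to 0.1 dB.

Substitute s = j21:
Numerator: 100 = 100 + j0
Denominator: (j21)^2 + 2206(j21) + 412000 = 411559 + j46326
|N| = √(100² + 0²) ≈ 100, ∠N ≈ 0.00°
|D| = √(411559² + 46326²) ≈ 4.1416e+05, ∠D ≈ 6.42°
|T| = 100 / 4.1416e+05 ≈ 0.00024145
Gain = 20 log₁₀(0.00024145) ≈ -72.34 dB

-72.3 dB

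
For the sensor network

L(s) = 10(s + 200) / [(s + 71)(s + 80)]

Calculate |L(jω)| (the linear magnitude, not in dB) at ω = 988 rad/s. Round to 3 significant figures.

0.0103

At s = jω = j988:
zero (s+200): 200 + j988 → |·| = √(200²+988²) = √1016144 ≈ 1008, ∠ = arctan(988/200) ≈ 78.56°
pole (s+71): 71 + j988 → |·| = √(71²+988²) = √981185 ≈ 990.55, ∠ = arctan(988/71) ≈ 85.89°
pole (s+80): 80 + j988 → |·| = √(80²+988²) = √982544 ≈ 991.23, ∠ = arctan(988/80) ≈ 85.37°
|L| = 10 · 1008 / 9.8186e+05 ≈ 0.010266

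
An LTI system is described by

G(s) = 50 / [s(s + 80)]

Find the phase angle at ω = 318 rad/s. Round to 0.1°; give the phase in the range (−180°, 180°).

At s = jω = j318:
pole (s+80): 80 + j318 → |·| = √(80²+318²) = √107524 ≈ 327.91, ∠ = arctan(318/80) ≈ 75.88°
pole at origin: |s| = 318, ∠ = 90.00° (in denominator)
∠G = 0.00° − 165.88° = -165.88°

-165.9°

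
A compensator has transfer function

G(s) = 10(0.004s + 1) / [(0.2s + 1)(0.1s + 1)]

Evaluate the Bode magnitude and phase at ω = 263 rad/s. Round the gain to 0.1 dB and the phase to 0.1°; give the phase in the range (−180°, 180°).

-39.6 dB, -130.3°

At ω = 263 rad/s:
zero (1 + j263·0.004) = 1 + j1.052 → |·| ≈ 1.4514, ∠ ≈ 46.45°
pole (1 + j263·0.2) = 1 + j52.6 → |·| ≈ 52.61, ∠ ≈ 88.91°
pole (1 + j263·0.1) = 1 + j26.3 → |·| ≈ 26.319, ∠ ≈ 87.82°
|G| = 10 · 1.4514 / (52.61 · 26.319) ≈ 0.010482
Gain = 20 log₁₀(0.010482) ≈ -39.59 dB
∠G = (46.45°) − (88.91° + 87.82°) = -130.28°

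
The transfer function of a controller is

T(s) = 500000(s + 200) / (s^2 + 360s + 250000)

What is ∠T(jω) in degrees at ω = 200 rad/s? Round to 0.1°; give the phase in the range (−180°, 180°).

At s = jω = j200:
zero (s+200): 200 + j200 → |·| = √(200²+200²) = √80000 ≈ 282.84, ∠ = arctan(200/200) ≈ 45.00°
quadratic: (j200)² + 360·j200 + 250000 = 210000 + j72000 → |·| ≈ 2.22e+05, ∠ ≈ 18.92°
∠T = 45.00° − 18.92° = 26.08°

26.1°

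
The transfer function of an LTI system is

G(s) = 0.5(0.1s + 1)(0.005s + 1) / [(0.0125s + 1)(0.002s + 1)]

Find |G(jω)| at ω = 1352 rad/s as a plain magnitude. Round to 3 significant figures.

9.46

At ω = 1352 rad/s:
zero (1 + j1352·0.1) = 1 + j135.2 → |·| ≈ 135.2, ∠ ≈ 89.58°
zero (1 + j1352·0.005) = 1 + j6.76 → |·| ≈ 6.8336, ∠ ≈ 81.59°
pole (1 + j1352·0.0125) = 1 + j16.9 → |·| ≈ 16.93, ∠ ≈ 86.61°
pole (1 + j1352·0.002) = 1 + j2.704 → |·| ≈ 2.883, ∠ ≈ 69.70°
|G| = 0.5 · 135.2 · 6.8336 / (16.93 · 2.883) ≈ 9.4644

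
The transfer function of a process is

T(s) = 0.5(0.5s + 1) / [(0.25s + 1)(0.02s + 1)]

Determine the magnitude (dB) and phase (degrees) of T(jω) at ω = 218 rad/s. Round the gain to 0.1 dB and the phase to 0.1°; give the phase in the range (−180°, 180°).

-13.0 dB, -76.6°

At ω = 218 rad/s:
zero (1 + j218·0.5) = 1 + j109 → |·| ≈ 109, ∠ ≈ 89.47°
pole (1 + j218·0.25) = 1 + j54.5 → |·| ≈ 54.509, ∠ ≈ 88.95°
pole (1 + j218·0.02) = 1 + j4.36 → |·| ≈ 4.4732, ∠ ≈ 77.08°
|T| = 0.5 · 109 / (54.509 · 4.4732) ≈ 0.22352
Gain = 20 log₁₀(0.22352) ≈ -13.01 dB
∠T = (89.47°) − (88.95° + 77.08°) = -76.56°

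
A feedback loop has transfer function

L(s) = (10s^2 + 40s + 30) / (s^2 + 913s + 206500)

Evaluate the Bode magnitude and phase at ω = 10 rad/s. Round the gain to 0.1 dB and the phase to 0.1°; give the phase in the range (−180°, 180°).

Substitute s = j10:
Numerator: 10(j10)^2 + 40(j10) + 30 = -970 + j400
Denominator: (j10)^2 + 913(j10) + 206500 = 206400 + j9130
|N| = √(970² + 400²) ≈ 1049.2, ∠N ≈ 157.59°
|D| = √(206400² + 9130²) ≈ 2.066e+05, ∠D ≈ 2.53°
|L| = 1049.2 / 2.066e+05 ≈ 0.0050784
Gain = 20 log₁₀(0.0050784) ≈ -45.89 dB
∠L = 157.59° − 2.53° = 155.06°

-45.9 dB, 155.1°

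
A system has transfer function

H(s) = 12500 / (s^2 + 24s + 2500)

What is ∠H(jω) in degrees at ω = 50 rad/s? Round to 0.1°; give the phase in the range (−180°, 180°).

-90.0°

At s = jω = j50:
quadratic: (j50)² + 24·j50 + 2500 = 0 + j1200 → |·| ≈ 1200, ∠ ≈ 90.00°
∠H = 0.00° − 90.00° = -90.00°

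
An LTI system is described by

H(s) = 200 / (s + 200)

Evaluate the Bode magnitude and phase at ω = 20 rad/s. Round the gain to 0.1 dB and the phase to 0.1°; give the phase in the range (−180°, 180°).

Substitute s = j20:
Numerator: 200 = 200 + j0
Denominator: (j20) + 200 = 200 + j20
|N| = √(200² + 0²) ≈ 200, ∠N ≈ 0.00°
|D| = √(200² + 20²) ≈ 201, ∠D ≈ 5.71°
|H| = 200 / 201 ≈ 0.99502
Gain = 20 log₁₀(0.99502) ≈ -0.04 dB
∠H = 0.00° − 5.71° = -5.71°

-0.0 dB, -5.7°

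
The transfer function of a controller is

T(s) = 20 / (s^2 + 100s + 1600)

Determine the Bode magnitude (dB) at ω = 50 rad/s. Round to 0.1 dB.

Substitute s = j50:
Numerator: 20 = 20 + j0
Denominator: (j50)^2 + 100(j50) + 1600 = -900 + j5000
|N| = √(20² + 0²) ≈ 20, ∠N ≈ 0.00°
|D| = √(900² + 5000²) ≈ 5080.4, ∠D ≈ 100.20°
|T| = 20 / 5080.4 ≈ 0.0039367
Gain = 20 log₁₀(0.0039367) ≈ -48.10 dB

-48.1 dB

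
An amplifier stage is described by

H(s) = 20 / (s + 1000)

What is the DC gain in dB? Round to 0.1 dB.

-34.0 dB

H(0) = 20 / (1000) = 0.02
20 log₁₀(0.02) ≈ -33.98 dB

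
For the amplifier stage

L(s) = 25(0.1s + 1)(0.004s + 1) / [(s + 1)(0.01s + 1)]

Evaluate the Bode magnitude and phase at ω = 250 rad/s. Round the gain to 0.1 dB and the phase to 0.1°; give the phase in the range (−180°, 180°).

At ω = 250 rad/s:
zero (1 + j250·0.1) = 1 + j25 → |·| ≈ 25.02, ∠ ≈ 87.71°
zero (1 + j250·0.004) = 1 + j1 → |·| ≈ 1.4142, ∠ ≈ 45.00°
pole (1 + j250·1) = 1 + j250 → |·| ≈ 250, ∠ ≈ 89.77°
pole (1 + j250·0.01) = 1 + j2.5 → |·| ≈ 2.6926, ∠ ≈ 68.20°
|L| = 25 · 25.02 · 1.4142 / (250 · 2.6926) ≈ 1.3141
Gain = 20 log₁₀(1.3141) ≈ 2.37 dB
∠L = (87.71° + 45.00°) − (89.77° + 68.20°) = -25.26°

2.4 dB, -25.3°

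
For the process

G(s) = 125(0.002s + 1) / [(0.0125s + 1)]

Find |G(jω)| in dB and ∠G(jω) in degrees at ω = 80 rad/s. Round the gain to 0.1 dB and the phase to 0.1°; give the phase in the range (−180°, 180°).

39.0 dB, -35.9°

At ω = 80 rad/s:
zero (1 + j80·0.002) = 1 + j0.16 → |·| ≈ 1.0127, ∠ ≈ 9.09°
pole (1 + j80·0.0125) = 1 + j1 → |·| ≈ 1.4142, ∠ ≈ 45.00°
|G| = 125 · 1.0127 / (1.4142) ≈ 89.512
Gain = 20 log₁₀(89.512) ≈ 39.04 dB
∠G = (9.09°) − (45.00°) = -35.91°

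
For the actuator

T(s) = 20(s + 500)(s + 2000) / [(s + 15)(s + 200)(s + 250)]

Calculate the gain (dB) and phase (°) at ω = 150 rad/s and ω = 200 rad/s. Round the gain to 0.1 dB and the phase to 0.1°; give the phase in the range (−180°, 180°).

ω = 150: 5.6 dB, -131.1°; ω = 200: 1.5 dB, -141.9°

At s = jω = j150:
zero (s+500): 500 + j150 → |·| = √(500²+150²) = √272500 ≈ 522.02, ∠ = arctan(150/500) ≈ 16.70°
zero (s+2000): 2000 + j150 → |·| = √(2000²+150²) = √4022500 ≈ 2005.6, ∠ = arctan(150/2000) ≈ 4.29°
pole (s+15): 15 + j150 → |·| = √(15²+150²) = √22725 ≈ 150.75, ∠ = arctan(150/15) ≈ 84.29°
pole (s+200): 200 + j150 → |·| = √(200²+150²) = √62500 ≈ 250, ∠ = arctan(150/200) ≈ 36.87°
pole (s+250): 250 + j150 → |·| = √(250²+150²) = √85000 ≈ 291.55, ∠ = arctan(150/250) ≈ 30.96°
|T| = 20 · 1.047e+06 / 1.0988e+07 ≈ 1.9057
Gain = 20 log₁₀(1.9057) ≈ 5.60 dB
∠T = 20.99° − 152.12° = -131.13°

At s = jω = j200:
zero (s+500): 500 + j200 → |·| = √(500²+200²) = √290000 ≈ 538.52, ∠ = arctan(200/500) ≈ 21.80°
zero (s+2000): 2000 + j200 → |·| = √(2000²+200²) = √4040000 ≈ 2010, ∠ = arctan(200/2000) ≈ 5.71°
pole (s+15): 15 + j200 → |·| = √(15²+200²) = √40225 ≈ 200.56, ∠ = arctan(200/15) ≈ 85.71°
pole (s+200): 200 + j200 → |·| = √(200²+200²) = √80000 ≈ 282.84, ∠ = arctan(200/200) ≈ 45.00°
pole (s+250): 250 + j200 → |·| = √(250²+200²) = √102500 ≈ 320.16, ∠ = arctan(200/250) ≈ 38.66°
|T| = 20 · 1.0824e+06 / 1.8162e+07 ≈ 1.1919
Gain = 20 log₁₀(1.1919) ≈ 1.52 dB
∠T = 27.51° − 169.37° = -141.86°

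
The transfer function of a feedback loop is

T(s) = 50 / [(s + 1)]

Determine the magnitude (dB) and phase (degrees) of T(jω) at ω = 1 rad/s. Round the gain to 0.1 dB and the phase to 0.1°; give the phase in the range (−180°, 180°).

At ω = 1 rad/s:
pole (1 + j1·1) = 1 + j1 → |·| ≈ 1.4142, ∠ ≈ 45.00°
|T| = 50 · 1 / (1.4142) ≈ 35.356
Gain = 20 log₁₀(35.356) ≈ 30.97 dB
∠T = (0°) − (45.00°) = -45.00°

31.0 dB, -45.0°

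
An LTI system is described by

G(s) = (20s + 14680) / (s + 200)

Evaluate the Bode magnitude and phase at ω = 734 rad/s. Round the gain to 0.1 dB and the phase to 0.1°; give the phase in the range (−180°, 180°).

Substitute s = j734:
Numerator: 20(j734) + 14680 = 14680 + j14680
Denominator: (j734) + 200 = 200 + j734
|N| = √(14680² + 14680²) ≈ 20761, ∠N ≈ 45.00°
|D| = √(200² + 734²) ≈ 760.76, ∠D ≈ 74.76°
|G| = 20761 / 760.76 ≈ 27.29
Gain = 20 log₁₀(27.29) ≈ 28.72 dB
∠G = 45.00° − 74.76° = -29.76°

28.7 dB, -29.8°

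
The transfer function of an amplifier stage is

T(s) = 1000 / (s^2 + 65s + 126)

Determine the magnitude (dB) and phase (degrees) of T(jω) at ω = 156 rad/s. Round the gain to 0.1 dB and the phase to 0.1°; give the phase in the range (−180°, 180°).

-28.4 dB, -157.3°

Substitute s = j156:
Numerator: 1000 = 1000 + j0
Denominator: (j156)^2 + 65(j156) + 126 = -24210 + j10140
|N| = √(1000² + 0²) ≈ 1000, ∠N ≈ 0.00°
|D| = √(24210² + 10140²) ≈ 26248, ∠D ≈ 157.27°
|T| = 1000 / 26248 ≈ 0.038098
Gain = 20 log₁₀(0.038098) ≈ -28.38 dB
∠T = 0.00° − 157.27° = -157.27°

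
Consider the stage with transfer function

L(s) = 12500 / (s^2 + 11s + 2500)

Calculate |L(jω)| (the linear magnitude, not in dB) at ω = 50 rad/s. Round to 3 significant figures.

22.7

At s = jω = j50:
quadratic: (j50)² + 11·j50 + 2500 = 0 + j550 → |·| ≈ 550, ∠ ≈ 90.00°
|L| = 12500 / 550 ≈ 22.727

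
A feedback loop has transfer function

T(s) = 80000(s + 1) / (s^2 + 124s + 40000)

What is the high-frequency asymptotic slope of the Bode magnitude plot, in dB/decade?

Each pole contributes −20 dB/decade at high frequency; each zero contributes +20 dB/decade.
Net: 1 zero(s) − 2 pole(s) → -20 dB/decade.

-20 dB/decade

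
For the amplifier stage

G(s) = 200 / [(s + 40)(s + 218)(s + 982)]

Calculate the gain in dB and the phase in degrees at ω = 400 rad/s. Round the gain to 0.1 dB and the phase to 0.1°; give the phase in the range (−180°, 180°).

At s = jω = j400:
pole (s+40): 40 + j400 → |·| = √(40²+400²) = √161600 ≈ 402, ∠ = arctan(400/40) ≈ 84.29°
pole (s+218): 218 + j400 → |·| = √(218²+400²) = √207524 ≈ 455.55, ∠ = arctan(400/218) ≈ 61.41°
pole (s+982): 982 + j400 → |·| = √(982²+400²) = √1124324 ≈ 1060.3, ∠ = arctan(400/982) ≈ 22.16°
|G| = 200 / 1.9417e+08 ≈ 1.03e-06
Gain = 20 log₁₀(1.03e-06) ≈ -119.74 dB
∠G = 0.00° − 167.86° = -167.86°

-119.7 dB, -167.9°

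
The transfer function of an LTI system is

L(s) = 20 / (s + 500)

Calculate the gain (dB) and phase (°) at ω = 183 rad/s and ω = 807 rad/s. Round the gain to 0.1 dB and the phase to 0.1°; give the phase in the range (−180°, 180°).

ω = 183: -28.5 dB, -20.1°; ω = 807: -33.5 dB, -58.2°

At s = jω = j183:
pole (s+500): 500 + j183 → |·| = √(500²+183²) = √283489 ≈ 532.44, ∠ = arctan(183/500) ≈ 20.10°
|L| = 20 / 532.44 ≈ 0.037563
Gain = 20 log₁₀(0.037563) ≈ -28.50 dB
∠L = 0.00° − 20.10° = -20.10°

At s = jω = j807:
pole (s+500): 500 + j807 → |·| = √(500²+807²) = √901249 ≈ 949.34, ∠ = arctan(807/500) ≈ 58.22°
|L| = 20 / 949.34 ≈ 0.021067
Gain = 20 log₁₀(0.021067) ≈ -33.53 dB
∠L = 0.00° − 58.22° = -58.22°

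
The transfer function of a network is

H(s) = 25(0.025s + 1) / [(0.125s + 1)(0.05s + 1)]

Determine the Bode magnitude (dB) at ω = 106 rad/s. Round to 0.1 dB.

At ω = 106 rad/s:
zero (1 + j106·0.025) = 1 + j2.65 → |·| ≈ 2.8324, ∠ ≈ 69.33°
pole (1 + j106·0.125) = 1 + j13.25 → |·| ≈ 13.288, ∠ ≈ 85.68°
pole (1 + j106·0.05) = 1 + j5.3 → |·| ≈ 5.3935, ∠ ≈ 79.32°
|H| = 25 · 2.8324 / (13.288 · 5.3935) ≈ 0.98802
Gain = 20 log₁₀(0.98802) ≈ -0.10 dB

-0.1 dB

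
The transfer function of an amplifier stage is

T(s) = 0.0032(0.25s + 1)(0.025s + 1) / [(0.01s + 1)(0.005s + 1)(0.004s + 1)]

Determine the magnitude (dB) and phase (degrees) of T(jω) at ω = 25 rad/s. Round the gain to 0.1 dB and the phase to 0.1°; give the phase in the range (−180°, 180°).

At ω = 25 rad/s:
zero (1 + j25·0.25) = 1 + j6.25 → |·| ≈ 6.3295, ∠ ≈ 80.91°
zero (1 + j25·0.025) = 1 + j0.625 → |·| ≈ 1.1792, ∠ ≈ 32.01°
pole (1 + j25·0.01) = 1 + j0.25 → |·| ≈ 1.0308, ∠ ≈ 14.04°
pole (1 + j25·0.005) = 1 + j0.125 → |·| ≈ 1.0078, ∠ ≈ 7.13°
pole (1 + j25·0.004) = 1 + j0.1 → |·| ≈ 1.005, ∠ ≈ 5.71°
|T| = 0.0032 · 6.3295 · 1.1792 / (1.0308 · 1.0078 · 1.005) ≈ 0.022877
Gain = 20 log₁₀(0.022877) ≈ -32.81 dB
∠T = (80.91° + 32.01°) − (14.04° + 7.13° + 5.71°) = 86.04°

-32.8 dB, 86.0°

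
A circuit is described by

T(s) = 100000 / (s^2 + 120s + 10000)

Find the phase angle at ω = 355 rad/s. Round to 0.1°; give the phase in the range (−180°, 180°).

-159.8°

At s = jω = j355:
quadratic: (j355)² + 120·j355 + 10000 = -116025 + j42600 → |·| ≈ 1.236e+05, ∠ ≈ 159.84°
∠T = 0.00° − 159.84° = -159.84°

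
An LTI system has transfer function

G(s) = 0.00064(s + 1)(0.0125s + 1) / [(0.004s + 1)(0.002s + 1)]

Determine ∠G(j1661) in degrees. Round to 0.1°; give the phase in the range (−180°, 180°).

22.5°

At ω = 1661 rad/s:
zero (1 + j1661·1) = 1 + j1661 → |·| ≈ 1661, ∠ ≈ 89.97°
zero (1 + j1661·0.0125) = 1 + j20.7625 → |·| ≈ 20.787, ∠ ≈ 87.24°
pole (1 + j1661·0.004) = 1 + j6.644 → |·| ≈ 6.7188, ∠ ≈ 81.44°
pole (1 + j1661·0.002) = 1 + j3.322 → |·| ≈ 3.4692, ∠ ≈ 73.25°
∠G = (89.97° + 87.24°) − (81.44° + 73.25°) = 22.52°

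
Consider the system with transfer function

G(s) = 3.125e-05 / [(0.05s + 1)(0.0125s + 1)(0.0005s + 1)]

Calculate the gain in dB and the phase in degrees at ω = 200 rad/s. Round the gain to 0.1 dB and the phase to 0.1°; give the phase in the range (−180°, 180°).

At ω = 200 rad/s:
pole (1 + j200·0.05) = 1 + j10 → |·| ≈ 10.05, ∠ ≈ 84.29°
pole (1 + j200·0.0125) = 1 + j2.5 → |·| ≈ 2.6926, ∠ ≈ 68.20°
pole (1 + j200·0.0005) = 1 + j0.1 → |·| ≈ 1.005, ∠ ≈ 5.71°
|G| = 3.125e-05 · 1 / (10.05 · 2.6926 · 1.005) ≈ 1.1491e-06
Gain = 20 log₁₀(1.1491e-06) ≈ -118.79 dB
∠G = (0°) − (84.29° + 68.20° + 5.71°) = -158.20°

-118.8 dB, -158.2°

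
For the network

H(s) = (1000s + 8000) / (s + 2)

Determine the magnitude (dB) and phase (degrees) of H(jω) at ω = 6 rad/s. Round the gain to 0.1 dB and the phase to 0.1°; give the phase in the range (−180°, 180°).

Substitute s = j6:
Numerator: 1000(j6) + 8000 = 8000 + j6000
Denominator: (j6) + 2 = 2 + j6
|N| = √(8000² + 6000²) ≈ 10000, ∠N ≈ 36.87°
|D| = √(2² + 6²) ≈ 6.3246, ∠D ≈ 71.57°
|H| = 10000 / 6.3246 ≈ 1581.1
Gain = 20 log₁₀(1581.1) ≈ 63.98 dB
∠H = 36.87° − 71.57° = -34.70°

64.0 dB, -34.7°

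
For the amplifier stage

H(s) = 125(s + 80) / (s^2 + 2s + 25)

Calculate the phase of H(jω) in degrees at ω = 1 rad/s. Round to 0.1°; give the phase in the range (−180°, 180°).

-4.0°

At s = jω = j1:
zero (s+80): 80 + j1 → |·| = √(80²+1²) = √6401 ≈ 80.006, ∠ = arctan(1/80) ≈ 0.72°
quadratic: (j1)² + 2·j1 + 25 = 24 + j2 → |·| ≈ 24.083, ∠ ≈ 4.76°
∠H = 0.72° − 4.76° = -4.04°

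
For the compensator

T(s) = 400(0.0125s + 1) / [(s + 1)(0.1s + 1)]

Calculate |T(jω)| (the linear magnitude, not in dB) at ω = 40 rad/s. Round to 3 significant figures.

2.71

At ω = 40 rad/s:
zero (1 + j40·0.0125) = 1 + j0.5 → |·| ≈ 1.118, ∠ ≈ 26.57°
pole (1 + j40·1) = 1 + j40 → |·| ≈ 40.012, ∠ ≈ 88.57°
pole (1 + j40·0.1) = 1 + j4 → |·| ≈ 4.1231, ∠ ≈ 75.96°
|T| = 400 · 1.118 / (40.012 · 4.1231) ≈ 2.7107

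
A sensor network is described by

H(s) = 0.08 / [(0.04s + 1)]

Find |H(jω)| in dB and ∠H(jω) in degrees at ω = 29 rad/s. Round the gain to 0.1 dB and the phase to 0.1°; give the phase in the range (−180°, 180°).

At ω = 29 rad/s:
pole (1 + j29·0.04) = 1 + j1.16 → |·| ≈ 1.5315, ∠ ≈ 49.24°
|H| = 0.08 · 1 / (1.5315) ≈ 0.052236
Gain = 20 log₁₀(0.052236) ≈ -25.64 dB
∠H = (0°) − (49.24°) = -49.24°

-25.6 dB, -49.2°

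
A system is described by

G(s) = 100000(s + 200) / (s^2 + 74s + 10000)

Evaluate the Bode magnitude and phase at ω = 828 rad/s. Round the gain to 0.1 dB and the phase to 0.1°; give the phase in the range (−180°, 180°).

At s = jω = j828:
zero (s+200): 200 + j828 → |·| = √(200²+828²) = √725584 ≈ 851.81, ∠ = arctan(828/200) ≈ 76.42°
quadratic: (j828)² + 74·j828 + 10000 = -675584 + j61272 → |·| ≈ 6.7836e+05, ∠ ≈ 174.82°
|G| = 100000 · 851.81 / 6.7836e+05 ≈ 125.57
Gain = 20 log₁₀(125.57) ≈ 41.98 dB
∠G = 76.42° − 174.82° = -98.40°

42.0 dB, -98.4°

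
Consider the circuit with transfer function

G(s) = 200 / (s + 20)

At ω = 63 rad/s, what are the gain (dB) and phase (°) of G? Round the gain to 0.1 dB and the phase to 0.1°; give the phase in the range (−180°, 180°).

At s = jω = j63:
pole (s+20): 20 + j63 → |·| = √(20²+63²) = √4369 ≈ 66.098, ∠ = arctan(63/20) ≈ 72.39°
|G| = 200 / 66.098 ≈ 3.0258
Gain = 20 log₁₀(3.0258) ≈ 9.62 dB
∠G = 0.00° − 72.39° = -72.39°

9.6 dB, -72.4°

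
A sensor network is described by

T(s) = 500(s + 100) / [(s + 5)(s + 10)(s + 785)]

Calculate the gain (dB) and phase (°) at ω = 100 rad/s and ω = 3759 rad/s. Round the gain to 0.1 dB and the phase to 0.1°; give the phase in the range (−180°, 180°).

ω = 100: -41.0 dB, -133.7°; ω = 3759: -89.2 dB, -169.5°

At s = jω = j100:
zero (s+100): 100 + j100 → |·| = √(100²+100²) = √20000 ≈ 141.42, ∠ = arctan(100/100) ≈ 45.00°
pole (s+5): 5 + j100 → |·| = √(5²+100²) = √10025 ≈ 100.12, ∠ = arctan(100/5) ≈ 87.14°
pole (s+10): 10 + j100 → |·| = √(10²+100²) = √10100 ≈ 100.5, ∠ = arctan(100/10) ≈ 84.29°
pole (s+785): 785 + j100 → |·| = √(785²+100²) = √626225 ≈ 791.34, ∠ = arctan(100/785) ≈ 7.26°
|T| = 500 · 141.42 / 7.9625e+06 ≈ 0.0088804
Gain = 20 log₁₀(0.0088804) ≈ -41.03 dB
∠T = 45.00° − 178.69° = -133.69°

At s = jω = j3759:
zero (s+100): 100 + j3759 → |·| = √(100²+3759²) = √14140081 ≈ 3760.3, ∠ = arctan(3759/100) ≈ 88.48°
pole (s+5): 5 + j3759 → |·| = √(5²+3759²) = √14130106 ≈ 3759, ∠ = arctan(3759/5) ≈ 89.92°
pole (s+10): 10 + j3759 → |·| = √(10²+3759²) = √14130181 ≈ 3759, ∠ = arctan(3759/10) ≈ 89.85°
pole (s+785): 785 + j3759 → |·| = √(785²+3759²) = √14746306 ≈ 3840.1, ∠ = arctan(3759/785) ≈ 78.20°
|T| = 500 · 3760.3 / 5.4261e+10 ≈ 3.465e-05
Gain = 20 log₁₀(3.465e-05) ≈ -89.21 dB
∠T = 88.48° − 257.97° = -169.49°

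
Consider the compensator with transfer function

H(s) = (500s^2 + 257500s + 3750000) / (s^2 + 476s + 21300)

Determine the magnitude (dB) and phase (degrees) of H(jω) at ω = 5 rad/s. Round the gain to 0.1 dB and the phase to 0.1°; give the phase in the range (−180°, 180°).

45.3 dB, 12.6°

Substitute s = j5:
Numerator: 500(j5)^2 + 257500(j5) + 3750000 = 3737500 + j1287500
Denominator: (j5)^2 + 476(j5) + 21300 = 21275 + j2380
|N| = √(3737500² + 1287500²) ≈ 3.953e+06, ∠N ≈ 19.01°
|D| = √(21275² + 2380²) ≈ 21408, ∠D ≈ 6.38°
|H| = 3.953e+06 / 21408 ≈ 184.65
Gain = 20 log₁₀(184.65) ≈ 45.33 dB
∠H = 19.01° − 6.38° = 12.63°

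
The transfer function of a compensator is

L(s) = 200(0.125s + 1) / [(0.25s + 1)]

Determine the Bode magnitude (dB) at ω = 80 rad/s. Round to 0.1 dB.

At ω = 80 rad/s:
zero (1 + j80·0.125) = 1 + j10 → |·| ≈ 10.05, ∠ ≈ 84.29°
pole (1 + j80·0.25) = 1 + j20 → |·| ≈ 20.025, ∠ ≈ 87.14°
|L| = 200 · 10.05 / (20.025) ≈ 100.37
Gain = 20 log₁₀(100.37) ≈ 40.03 dB

40.0 dB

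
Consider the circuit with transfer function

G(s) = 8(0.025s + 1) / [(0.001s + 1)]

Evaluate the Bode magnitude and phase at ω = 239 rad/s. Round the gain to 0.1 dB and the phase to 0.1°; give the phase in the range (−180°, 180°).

33.5 dB, 67.1°

At ω = 239 rad/s:
zero (1 + j239·0.025) = 1 + j5.975 → |·| ≈ 6.0581, ∠ ≈ 80.50°
pole (1 + j239·0.001) = 1 + j0.239 → |·| ≈ 1.0282, ∠ ≈ 13.44°
|G| = 8 · 6.0581 / (1.0282) ≈ 47.136
Gain = 20 log₁₀(47.136) ≈ 33.47 dB
∠G = (80.50°) − (13.44°) = 67.06°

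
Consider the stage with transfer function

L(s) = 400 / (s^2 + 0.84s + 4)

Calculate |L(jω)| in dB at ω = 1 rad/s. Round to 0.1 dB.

At s = jω = j1:
quadratic: (j1)² + 0.84·j1 + 4 = 3 + j0.84 → |·| ≈ 3.1154, ∠ ≈ 15.64°
|L| = 400 / 3.1154 ≈ 128.39
Gain = 20 log₁₀(128.39) ≈ 42.17 dB

42.2 dB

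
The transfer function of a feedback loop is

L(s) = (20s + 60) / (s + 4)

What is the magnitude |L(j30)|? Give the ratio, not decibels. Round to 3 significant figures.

Substitute s = j30:
Numerator: 20(j30) + 60 = 60 + j600
Denominator: (j30) + 4 = 4 + j30
|N| = √(60² + 600²) ≈ 602.99, ∠N ≈ 84.29°
|D| = √(4² + 30²) ≈ 30.265, ∠D ≈ 82.41°
|L| = 602.99 / 30.265 ≈ 19.924

19.9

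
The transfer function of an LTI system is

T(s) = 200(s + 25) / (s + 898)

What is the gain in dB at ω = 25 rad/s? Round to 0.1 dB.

At s = jω = j25:
zero (s+25): 25 + j25 → |·| = √(25²+25²) = √1250 ≈ 35.355, ∠ = arctan(25/25) ≈ 45.00°
pole (s+898): 898 + j25 → |·| = √(898²+25²) = √807029 ≈ 898.35, ∠ = arctan(25/898) ≈ 1.59°
|T| = 200 · 35.355 / 898.35 ≈ 7.8711
Gain = 20 log₁₀(7.8711) ≈ 17.92 dB

17.9 dB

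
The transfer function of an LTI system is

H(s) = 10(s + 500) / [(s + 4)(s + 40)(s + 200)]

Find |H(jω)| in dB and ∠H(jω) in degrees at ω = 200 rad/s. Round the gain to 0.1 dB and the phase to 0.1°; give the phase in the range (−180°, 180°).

-66.6 dB, 169.3°

At s = jω = j200:
zero (s+500): 500 + j200 → |·| = √(500²+200²) = √290000 ≈ 538.52, ∠ = arctan(200/500) ≈ 21.80°
pole (s+4): 4 + j200 → |·| = √(4²+200²) = √40016 ≈ 200.04, ∠ = arctan(200/4) ≈ 88.85°
pole (s+40): 40 + j200 → |·| = √(40²+200²) = √41600 ≈ 203.96, ∠ = arctan(200/40) ≈ 78.69°
pole (s+200): 200 + j200 → |·| = √(200²+200²) = √80000 ≈ 282.84, ∠ = arctan(200/200) ≈ 45.00°
|H| = 10 · 538.52 / 1.154e+07 ≈ 0.00046666
Gain = 20 log₁₀(0.00046666) ≈ -66.62 dB
∠H = 21.80° − 212.54° = -190.74° ≡ 169.26° (principal value)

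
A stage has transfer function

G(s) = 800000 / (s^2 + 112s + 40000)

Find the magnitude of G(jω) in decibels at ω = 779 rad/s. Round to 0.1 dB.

2.9 dB

At s = jω = j779:
quadratic: (j779)² + 112·j779 + 40000 = -566841 + j87248 → |·| ≈ 5.7352e+05, ∠ ≈ 171.25°
|G| = 800000 / 5.7352e+05 ≈ 1.3949
Gain = 20 log₁₀(1.3949) ≈ 2.89 dB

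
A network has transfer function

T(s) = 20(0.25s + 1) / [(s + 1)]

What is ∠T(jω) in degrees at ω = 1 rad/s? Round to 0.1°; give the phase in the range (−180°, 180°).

At ω = 1 rad/s:
zero (1 + j1·0.25) = 1 + j0.25 → |·| ≈ 1.0308, ∠ ≈ 14.04°
pole (1 + j1·1) = 1 + j1 → |·| ≈ 1.4142, ∠ ≈ 45.00°
∠T = (14.04°) − (45.00°) = -30.96°

-31.0°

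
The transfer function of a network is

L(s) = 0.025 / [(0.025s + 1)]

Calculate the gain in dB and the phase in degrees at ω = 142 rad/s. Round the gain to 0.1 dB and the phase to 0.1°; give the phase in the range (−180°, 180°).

At ω = 142 rad/s:
pole (1 + j142·0.025) = 1 + j3.55 → |·| ≈ 3.6882, ∠ ≈ 74.27°
|L| = 0.025 · 1 / (3.6882) ≈ 0.0067784
Gain = 20 log₁₀(0.0067784) ≈ -43.38 dB
∠L = (0°) − (74.27°) = -74.27°

-43.4 dB, -74.3°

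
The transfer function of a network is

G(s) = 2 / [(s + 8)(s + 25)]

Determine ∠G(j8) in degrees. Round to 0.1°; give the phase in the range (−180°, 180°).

At s = jω = j8:
pole (s+8): 8 + j8 → |·| = √(8²+8²) = √128 ≈ 11.314, ∠ = arctan(8/8) ≈ 45.00°
pole (s+25): 25 + j8 → |·| = √(25²+8²) = √689 ≈ 26.249, ∠ = arctan(8/25) ≈ 17.74°
∠G = 0.00° − 62.74° = -62.74°

-62.7°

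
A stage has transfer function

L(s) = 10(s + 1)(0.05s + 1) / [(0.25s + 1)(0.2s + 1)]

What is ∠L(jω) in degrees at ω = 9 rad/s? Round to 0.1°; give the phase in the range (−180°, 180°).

At ω = 9 rad/s:
zero (1 + j9·1) = 1 + j9 → |·| ≈ 9.0554, ∠ ≈ 83.66°
zero (1 + j9·0.05) = 1 + j0.45 → |·| ≈ 1.0966, ∠ ≈ 24.23°
pole (1 + j9·0.25) = 1 + j2.25 → |·| ≈ 2.4622, ∠ ≈ 66.04°
pole (1 + j9·0.2) = 1 + j1.8 → |·| ≈ 2.0591, ∠ ≈ 60.95°
∠L = (83.66° + 24.23°) − (66.04° + 60.95°) = -19.10°

-19.1°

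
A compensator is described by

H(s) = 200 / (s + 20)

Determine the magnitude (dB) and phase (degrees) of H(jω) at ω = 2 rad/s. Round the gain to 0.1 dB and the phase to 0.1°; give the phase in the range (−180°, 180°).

20.0 dB, -5.7°

At s = jω = j2:
pole (s+20): 20 + j2 → |·| = √(20²+2²) = √404 ≈ 20.1, ∠ = arctan(2/20) ≈ 5.71°
|H| = 200 / 20.1 ≈ 9.9502
Gain = 20 log₁₀(9.9502) ≈ 19.96 dB
∠H = 0.00° − 5.71° = -5.71°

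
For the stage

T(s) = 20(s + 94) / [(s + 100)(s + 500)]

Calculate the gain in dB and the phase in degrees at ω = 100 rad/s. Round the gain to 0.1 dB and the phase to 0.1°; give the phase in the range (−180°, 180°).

-28.4 dB, -9.5°

At s = jω = j100:
zero (s+94): 94 + j100 → |·| = √(94²+100²) = √18836 ≈ 137.24, ∠ = arctan(100/94) ≈ 46.77°
pole (s+100): 100 + j100 → |·| = √(100²+100²) = √20000 ≈ 141.42, ∠ = arctan(100/100) ≈ 45.00°
pole (s+500): 500 + j100 → |·| = √(500²+100²) = √260000 ≈ 509.9, ∠ = arctan(100/500) ≈ 11.31°
|T| = 20 · 137.24 / 72110 ≈ 0.038064
Gain = 20 log₁₀(0.038064) ≈ -28.39 dB
∠T = 46.77° − 56.31° = -9.54°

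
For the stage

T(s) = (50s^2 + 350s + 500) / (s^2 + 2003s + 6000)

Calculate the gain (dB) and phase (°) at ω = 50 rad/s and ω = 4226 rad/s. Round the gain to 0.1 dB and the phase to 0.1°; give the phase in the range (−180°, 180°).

ω = 50: 2.0 dB, 84.0°; ω = 4226: 33.1 dB, 25.3°

Substitute s = j50:
Numerator: 50(j50)^2 + 350(j50) + 500 = -124500 + j17500
Denominator: (j50)^2 + 2003(j50) + 6000 = 3500 + j100150
|N| = √(124500² + 17500²) ≈ 1.2572e+05, ∠N ≈ 172.00°
|D| = √(3500² + 100150²) ≈ 1.0021e+05, ∠D ≈ 88.00°
|T| = 1.2572e+05 / 1.0021e+05 ≈ 1.2546
Gain = 20 log₁₀(1.2546) ≈ 1.97 dB
∠T = 172.00° − 88.00° = 84.00°

Substitute s = j4226:
Numerator: 50(j4226)^2 + 350(j4226) + 500 = -892953300 + j1479100
Denominator: (j4226)^2 + 2003(j4226) + 6000 = -17853076 + j8464678
|N| = √(892953300² + 1479100²) ≈ 8.9295e+08, ∠N ≈ 179.91°
|D| = √(17853076² + 8464678²) ≈ 1.9758e+07, ∠D ≈ 154.63°
|T| = 8.9295e+08 / 1.9758e+07 ≈ 45.194
Gain = 20 log₁₀(45.194) ≈ 33.10 dB
∠T = 179.91° − 154.63° = 25.28°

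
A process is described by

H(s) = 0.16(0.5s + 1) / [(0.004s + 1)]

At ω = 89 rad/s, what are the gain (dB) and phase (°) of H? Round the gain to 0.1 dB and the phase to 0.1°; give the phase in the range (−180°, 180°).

16.5 dB, 69.1°

At ω = 89 rad/s:
zero (1 + j89·0.5) = 1 + j44.5 → |·| ≈ 44.511, ∠ ≈ 88.71°
pole (1 + j89·0.004) = 1 + j0.356 → |·| ≈ 1.0615, ∠ ≈ 19.60°
|H| = 0.16 · 44.511 / (1.0615) ≈ 6.7091
Gain = 20 log₁₀(6.7091) ≈ 16.53 dB
∠H = (88.71°) − (19.60°) = 69.11°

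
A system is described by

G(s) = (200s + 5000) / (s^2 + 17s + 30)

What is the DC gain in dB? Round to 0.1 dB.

44.4 dB

G(0) = 5000 / 30 ≈ 166.67
20 log₁₀(166.67) ≈ 44.44 dB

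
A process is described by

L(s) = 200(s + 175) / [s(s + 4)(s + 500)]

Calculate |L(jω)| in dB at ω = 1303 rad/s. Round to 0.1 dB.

At s = jω = j1303:
zero (s+175): 175 + j1303 → |·| = √(175²+1303²) = √1728434 ≈ 1314.7, ∠ = arctan(1303/175) ≈ 82.35°
pole (s+4): 4 + j1303 → |·| = √(4²+1303²) = √1697825 ≈ 1303, ∠ = arctan(1303/4) ≈ 89.82°
pole (s+500): 500 + j1303 → |·| = √(500²+1303²) = √1947809 ≈ 1395.6, ∠ = arctan(1303/500) ≈ 69.01°
pole at origin: |s| = 1303, ∠ = 90.00° (in denominator)
|L| = 200 · 1314.7 / 2.3695e+09 ≈ 0.00011097
Gain = 20 log₁₀(0.00011097) ≈ -79.10 dB

-79.1 dB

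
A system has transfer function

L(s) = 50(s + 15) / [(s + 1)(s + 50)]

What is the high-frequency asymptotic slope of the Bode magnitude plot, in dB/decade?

Each pole contributes −20 dB/decade at high frequency; each zero contributes +20 dB/decade.
Net: 1 zero(s) − 2 pole(s) → -20 dB/decade.

-20 dB/decade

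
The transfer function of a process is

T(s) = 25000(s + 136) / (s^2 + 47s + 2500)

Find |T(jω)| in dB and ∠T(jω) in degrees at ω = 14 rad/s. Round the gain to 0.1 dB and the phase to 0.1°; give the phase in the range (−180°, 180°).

63.1 dB, -10.1°

At s = jω = j14:
zero (s+136): 136 + j14 → |·| = √(136²+14²) = √18692 ≈ 136.72, ∠ = arctan(14/136) ≈ 5.88°
quadratic: (j14)² + 47·j14 + 2500 = 2304 + j658 → |·| ≈ 2396.1, ∠ ≈ 15.94°
|T| = 25000 · 136.72 / 2396.1 ≈ 1426.5
Gain = 20 log₁₀(1426.5) ≈ 63.09 dB
∠T = 5.88° − 15.94° = -10.06°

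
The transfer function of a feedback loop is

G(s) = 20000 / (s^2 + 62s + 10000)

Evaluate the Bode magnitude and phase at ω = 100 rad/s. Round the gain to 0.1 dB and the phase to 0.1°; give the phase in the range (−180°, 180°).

10.2 dB, -90.0°

At s = jω = j100:
quadratic: (j100)² + 62·j100 + 10000 = 0 + j6200 → |·| ≈ 6200, ∠ ≈ 90.00°
|G| = 20000 / 6200 ≈ 3.2258
Gain = 20 log₁₀(3.2258) ≈ 10.17 dB
∠G = 0.00° − 90.00° = -90.00°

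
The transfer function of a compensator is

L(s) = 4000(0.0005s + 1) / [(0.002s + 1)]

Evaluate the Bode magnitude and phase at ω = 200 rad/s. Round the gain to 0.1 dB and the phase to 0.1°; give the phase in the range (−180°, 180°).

71.4 dB, -16.1°

At ω = 200 rad/s:
zero (1 + j200·0.0005) = 1 + j0.1 → |·| ≈ 1.005, ∠ ≈ 5.71°
pole (1 + j200·0.002) = 1 + j0.4 → |·| ≈ 1.077, ∠ ≈ 21.80°
|L| = 4000 · 1.005 / (1.077) ≈ 3732.6
Gain = 20 log₁₀(3732.6) ≈ 71.44 dB
∠L = (5.71°) − (21.80°) = -16.09°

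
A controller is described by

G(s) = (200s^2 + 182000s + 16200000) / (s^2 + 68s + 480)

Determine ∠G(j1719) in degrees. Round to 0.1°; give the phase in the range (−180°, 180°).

Substitute s = j1719:
Numerator: 200(j1719)^2 + 182000(j1719) + 16200000 = -574792200 + j312858000
Denominator: (j1719)^2 + 68(j1719) + 480 = -2954481 + j116892
|N| = √(574792200² + 312858000²) ≈ 6.5442e+08, ∠N ≈ 151.44°
|D| = √(2954481² + 116892²) ≈ 2.9568e+06, ∠D ≈ 177.73°
∠G = 151.44° − 177.73° = -26.29°

-26.3°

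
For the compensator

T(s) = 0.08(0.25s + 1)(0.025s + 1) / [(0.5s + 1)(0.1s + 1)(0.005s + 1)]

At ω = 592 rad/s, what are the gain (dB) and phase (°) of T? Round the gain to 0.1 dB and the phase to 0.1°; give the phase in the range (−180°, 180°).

At ω = 592 rad/s:
zero (1 + j592·0.25) = 1 + j148 → |·| ≈ 148, ∠ ≈ 89.61°
zero (1 + j592·0.025) = 1 + j14.8 → |·| ≈ 14.834, ∠ ≈ 86.13°
pole (1 + j592·0.5) = 1 + j296 → |·| ≈ 296, ∠ ≈ 89.81°
pole (1 + j592·0.1) = 1 + j59.2 → |·| ≈ 59.208, ∠ ≈ 89.03°
pole (1 + j592·0.005) = 1 + j2.96 → |·| ≈ 3.1244, ∠ ≈ 71.33°
|T| = 0.08 · 148 · 14.834 / (296 · 59.208 · 3.1244) ≈ 0.0032075
Gain = 20 log₁₀(0.0032075) ≈ -49.88 dB
∠T = (89.61° + 86.13°) − (89.81° + 89.03° + 71.33°) = -74.43°

-49.9 dB, -74.4°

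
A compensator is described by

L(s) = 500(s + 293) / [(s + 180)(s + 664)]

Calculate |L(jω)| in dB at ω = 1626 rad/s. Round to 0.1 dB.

-10.8 dB

At s = jω = j1626:
zero (s+293): 293 + j1626 → |·| = √(293²+1626²) = √2729725 ≈ 1652.2, ∠ = arctan(1626/293) ≈ 79.79°
pole (s+180): 180 + j1626 → |·| = √(180²+1626²) = √2676276 ≈ 1635.9, ∠ = arctan(1626/180) ≈ 83.68°
pole (s+664): 664 + j1626 → |·| = √(664²+1626²) = √3084772 ≈ 1756.4, ∠ = arctan(1626/664) ≈ 67.79°
|L| = 500 · 1652.2 / 2.8733e+06 ≈ 0.28751
Gain = 20 log₁₀(0.28751) ≈ -10.83 dB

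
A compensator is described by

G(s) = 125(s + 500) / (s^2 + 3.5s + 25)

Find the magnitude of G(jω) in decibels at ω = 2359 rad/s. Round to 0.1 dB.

At s = jω = j2359:
zero (s+500): 500 + j2359 → |·| = √(500²+2359²) = √5814881 ≈ 2411.4, ∠ = arctan(2359/500) ≈ 78.03°
quadratic: (j2359)² + 3.5·j2359 + 25 = -5564856 + j8256.5 → |·| ≈ 5.5649e+06, ∠ ≈ 179.91°
|G| = 125 · 2411.4 / 5.5649e+06 ≈ 0.054165
Gain = 20 log₁₀(0.054165) ≈ -25.33 dB

-25.3 dB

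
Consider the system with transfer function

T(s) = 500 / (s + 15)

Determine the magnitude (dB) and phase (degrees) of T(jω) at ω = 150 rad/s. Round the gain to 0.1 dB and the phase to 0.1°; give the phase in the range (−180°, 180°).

10.4 dB, -84.3°

Substitute s = j150:
Numerator: 500 = 500 + j0
Denominator: (j150) + 15 = 15 + j150
|N| = √(500² + 0²) ≈ 500, ∠N ≈ 0.00°
|D| = √(15² + 150²) ≈ 150.75, ∠D ≈ 84.29°
|T| = 500 / 150.75 ≈ 3.3167
Gain = 20 log₁₀(3.3167) ≈ 10.41 dB
∠T = 0.00° − 84.29° = -84.29°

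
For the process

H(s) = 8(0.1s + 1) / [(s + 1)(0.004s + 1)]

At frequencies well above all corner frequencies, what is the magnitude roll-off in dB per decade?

-20 dB/decade

Each pole contributes −20 dB/decade at high frequency; each zero contributes +20 dB/decade.
Net: 1 zero(s) − 2 pole(s) → -20 dB/decade.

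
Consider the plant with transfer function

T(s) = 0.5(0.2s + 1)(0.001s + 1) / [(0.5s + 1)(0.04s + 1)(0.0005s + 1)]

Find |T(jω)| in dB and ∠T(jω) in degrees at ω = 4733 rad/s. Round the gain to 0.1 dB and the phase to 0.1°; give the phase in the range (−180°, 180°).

At ω = 4733 rad/s:
zero (1 + j4733·0.2) = 1 + j946.6 → |·| ≈ 946.6, ∠ ≈ 89.94°
zero (1 + j4733·0.001) = 1 + j4.733 → |·| ≈ 4.8375, ∠ ≈ 78.07°
pole (1 + j4733·0.5) = 1 + j2366.5 → |·| ≈ 2366.5, ∠ ≈ 89.98°
pole (1 + j4733·0.04) = 1 + j189.32 → |·| ≈ 189.32, ∠ ≈ 89.70°
pole (1 + j4733·0.0005) = 1 + j2.3665 → |·| ≈ 2.5691, ∠ ≈ 67.09°
|T| = 0.5 · 946.6 · 4.8375 / (2366.5 · 189.32 · 2.5691) ≈ 0.0019892
Gain = 20 log₁₀(0.0019892) ≈ -54.03 dB
∠T = (89.94° + 78.07°) − (89.98° + 89.70° + 67.09°) = -78.76°

-54.0 dB, -78.8°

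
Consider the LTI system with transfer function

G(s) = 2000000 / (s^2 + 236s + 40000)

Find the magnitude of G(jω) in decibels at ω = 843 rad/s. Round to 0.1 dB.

At s = jω = j843:
quadratic: (j843)² + 236·j843 + 40000 = -670649 + j198948 → |·| ≈ 6.9954e+05, ∠ ≈ 163.48°
|G| = 2000000 / 6.9954e+05 ≈ 2.859
Gain = 20 log₁₀(2.859) ≈ 9.12 dB

9.1 dB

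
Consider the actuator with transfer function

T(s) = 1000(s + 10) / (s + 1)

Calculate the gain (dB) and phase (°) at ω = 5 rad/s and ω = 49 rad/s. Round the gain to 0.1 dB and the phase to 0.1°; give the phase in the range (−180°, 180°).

ω = 5: 66.8 dB, -52.1°; ω = 49: 60.2 dB, -10.4°

At s = jω = j5:
zero (s+10): 10 + j5 → |·| = √(10²+5²) = √125 ≈ 11.18, ∠ = arctan(5/10) ≈ 26.57°
pole (s+1): 1 + j5 → |·| = √(1²+5²) = √26 ≈ 5.099, ∠ = arctan(5/1) ≈ 78.69°
|T| = 1000 · 11.18 / 5.099 ≈ 2192.6
Gain = 20 log₁₀(2192.6) ≈ 66.82 dB
∠T = 26.57° − 78.69° = -52.12°

At s = jω = j49:
zero (s+10): 10 + j49 → |·| = √(10²+49²) = √2501 ≈ 50.01, ∠ = arctan(49/10) ≈ 78.47°
pole (s+1): 1 + j49 → |·| = √(1²+49²) = √2402 ≈ 49.01, ∠ = arctan(49/1) ≈ 88.83°
|T| = 1000 · 50.01 / 49.01 ≈ 1020.4
Gain = 20 log₁₀(1020.4) ≈ 60.18 dB
∠T = 78.47° − 88.83° = -10.36°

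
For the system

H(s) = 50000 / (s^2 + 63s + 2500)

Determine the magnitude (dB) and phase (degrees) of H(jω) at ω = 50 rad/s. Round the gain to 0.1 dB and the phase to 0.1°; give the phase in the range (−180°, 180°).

At s = jω = j50:
quadratic: (j50)² + 63·j50 + 2500 = 0 + j3150 → |·| ≈ 3150, ∠ ≈ 90.00°
|H| = 50000 / 3150 ≈ 15.873
Gain = 20 log₁₀(15.873) ≈ 24.01 dB
∠H = 0.00° − 90.00° = -90.00°

24.0 dB, -90.0°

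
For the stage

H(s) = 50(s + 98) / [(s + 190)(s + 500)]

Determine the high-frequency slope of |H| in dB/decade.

Each pole contributes −20 dB/decade at high frequency; each zero contributes +20 dB/decade.
Net: 1 zero(s) − 2 pole(s) → -20 dB/decade.

-20 dB/decade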